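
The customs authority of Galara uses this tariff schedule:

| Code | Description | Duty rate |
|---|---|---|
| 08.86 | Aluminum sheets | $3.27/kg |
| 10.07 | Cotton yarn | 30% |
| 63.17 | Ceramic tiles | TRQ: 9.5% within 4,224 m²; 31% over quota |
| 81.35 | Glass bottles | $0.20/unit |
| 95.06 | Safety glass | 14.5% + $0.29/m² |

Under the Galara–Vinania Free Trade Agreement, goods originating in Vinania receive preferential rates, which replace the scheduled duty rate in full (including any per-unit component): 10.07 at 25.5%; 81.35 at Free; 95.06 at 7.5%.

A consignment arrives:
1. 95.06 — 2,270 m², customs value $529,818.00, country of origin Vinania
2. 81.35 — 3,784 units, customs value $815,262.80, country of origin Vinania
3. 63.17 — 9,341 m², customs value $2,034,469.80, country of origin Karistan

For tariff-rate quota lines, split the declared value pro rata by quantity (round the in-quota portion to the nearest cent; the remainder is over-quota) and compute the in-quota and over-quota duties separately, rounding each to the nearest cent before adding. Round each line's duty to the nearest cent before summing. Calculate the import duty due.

Line 1 (95.06, Vinania, 2,270 m², $529,818.00):
Base rate for 95.06 is 14.5% + $0.29/m².
Origin Vinania qualifies under the Galara–Vinania agreement and 95.06 is covered: preferential rate 7.5% applies instead.
Duty = $529,818.00 × 7.5% = $39,736.35.
Line 2 (81.35, Vinania, 3,784 units, $815,262.80):
Base rate for 81.35 is $0.20/unit.
Origin Vinania qualifies under the Galara–Vinania agreement and 81.35 is covered: preferential rate Free applies instead.
Duty = $815,262.80 × 0% = $0.00.
Line 3 (63.17, Karistan, 9,341 m², $2,034,469.80):
Code 63.17 is under a tariff-rate quota (threshold 4,224 m²). In-quota: 4,224 m² at 9.5%; over-quota: 5,117 m² at 31%.
Pro-rata value split: in-quota = $2,034,469.80 × 4,224/9,341 = $919,987.20; over-quota = $2,034,469.80 − $919,987.20 = $1,114,482.60.
In-quota duty = $919,987.20 × 9.5% = $87,398.78. Over-quota duty = $1,114,482.60 × 31% = $345,489.61.
Line duty = $87,398.78 + $345,489.61 = $432,888.39.
Total = $39,736.35 + $0.00 + $432,888.39 = $472,624.74.

$472,624.74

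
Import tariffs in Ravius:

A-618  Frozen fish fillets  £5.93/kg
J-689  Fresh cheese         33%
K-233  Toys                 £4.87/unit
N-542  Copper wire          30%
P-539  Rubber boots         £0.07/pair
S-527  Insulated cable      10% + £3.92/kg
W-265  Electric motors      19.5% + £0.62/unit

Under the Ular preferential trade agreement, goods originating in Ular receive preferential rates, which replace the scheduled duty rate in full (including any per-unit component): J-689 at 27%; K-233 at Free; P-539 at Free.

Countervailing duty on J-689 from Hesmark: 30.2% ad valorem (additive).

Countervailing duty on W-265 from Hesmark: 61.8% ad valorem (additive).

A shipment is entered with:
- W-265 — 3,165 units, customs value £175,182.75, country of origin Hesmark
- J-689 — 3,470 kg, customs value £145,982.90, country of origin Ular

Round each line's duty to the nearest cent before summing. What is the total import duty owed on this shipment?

£183,801.26

Line 1 (W-265, Hesmark, 3,165 units, £175,182.75):
Base rate for W-265 is 19.5% + £0.62/unit.
Additional duty on W-265 from Hesmark: +61.8%. Applied ad valorem rate: 19.5% + 61.8% = 81.3%.
Duty = £175,182.75 × 81.3% + 3,165 × £0.62 = £144,385.88.
Line 2 (J-689, Ular, 3,470 kg, £145,982.90):
Base rate for J-689 is 33%.
Origin Ular qualifies under the Ravius–Ular agreement and J-689 is covered: preferential rate 27% applies instead.
The additional-duty order on J-689 targets Hesmark, not Ular; it does not apply.
Duty = £145,982.90 × 27% = £39,415.38.
Total = £144,385.88 + £39,415.38 = £183,801.26.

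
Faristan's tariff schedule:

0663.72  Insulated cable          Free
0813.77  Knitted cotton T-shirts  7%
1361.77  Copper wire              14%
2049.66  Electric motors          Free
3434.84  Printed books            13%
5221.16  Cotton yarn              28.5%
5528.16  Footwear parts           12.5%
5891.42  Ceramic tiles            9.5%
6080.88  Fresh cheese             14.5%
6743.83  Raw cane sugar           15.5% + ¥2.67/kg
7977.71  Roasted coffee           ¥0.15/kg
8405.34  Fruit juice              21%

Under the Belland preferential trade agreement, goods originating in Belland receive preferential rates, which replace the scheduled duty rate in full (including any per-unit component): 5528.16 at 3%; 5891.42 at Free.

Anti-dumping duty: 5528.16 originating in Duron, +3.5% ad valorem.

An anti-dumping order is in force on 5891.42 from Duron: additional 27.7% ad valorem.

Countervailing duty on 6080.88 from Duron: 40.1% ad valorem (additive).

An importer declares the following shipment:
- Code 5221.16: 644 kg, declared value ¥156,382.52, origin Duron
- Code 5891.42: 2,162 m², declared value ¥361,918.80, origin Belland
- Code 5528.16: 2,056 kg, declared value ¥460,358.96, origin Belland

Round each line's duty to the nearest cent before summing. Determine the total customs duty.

¥58,379.79

Line 1 (5221.16, Duron, 644 kg, ¥156,382.52):
Base rate for 5221.16 is 28.5%.
Duty = ¥156,382.52 × 28.5% = ¥44,569.02.
Line 2 (5891.42, Belland, 2,162 m², ¥361,918.80):
Base rate for 5891.42 is 9.5%.
Origin Belland qualifies under the Faristan–Belland agreement and 5891.42 is covered: preferential rate Free applies instead.
The additional-duty order on 5891.42 targets Duron, not Belland; it does not apply.
Duty = ¥361,918.80 × 0% = ¥0.00.
Line 3 (5528.16, Belland, 2,056 kg, ¥460,358.96):
Base rate for 5528.16 is 12.5%.
Origin Belland qualifies under the Faristan–Belland agreement and 5528.16 is covered: preferential rate 3% applies instead.
The additional-duty order on 5528.16 targets Duron, not Belland; it does not apply.
Duty = ¥460,358.96 × 3% = ¥13,810.77.
Total = ¥44,569.02 + ¥0.00 + ¥13,810.77 = ¥58,379.79.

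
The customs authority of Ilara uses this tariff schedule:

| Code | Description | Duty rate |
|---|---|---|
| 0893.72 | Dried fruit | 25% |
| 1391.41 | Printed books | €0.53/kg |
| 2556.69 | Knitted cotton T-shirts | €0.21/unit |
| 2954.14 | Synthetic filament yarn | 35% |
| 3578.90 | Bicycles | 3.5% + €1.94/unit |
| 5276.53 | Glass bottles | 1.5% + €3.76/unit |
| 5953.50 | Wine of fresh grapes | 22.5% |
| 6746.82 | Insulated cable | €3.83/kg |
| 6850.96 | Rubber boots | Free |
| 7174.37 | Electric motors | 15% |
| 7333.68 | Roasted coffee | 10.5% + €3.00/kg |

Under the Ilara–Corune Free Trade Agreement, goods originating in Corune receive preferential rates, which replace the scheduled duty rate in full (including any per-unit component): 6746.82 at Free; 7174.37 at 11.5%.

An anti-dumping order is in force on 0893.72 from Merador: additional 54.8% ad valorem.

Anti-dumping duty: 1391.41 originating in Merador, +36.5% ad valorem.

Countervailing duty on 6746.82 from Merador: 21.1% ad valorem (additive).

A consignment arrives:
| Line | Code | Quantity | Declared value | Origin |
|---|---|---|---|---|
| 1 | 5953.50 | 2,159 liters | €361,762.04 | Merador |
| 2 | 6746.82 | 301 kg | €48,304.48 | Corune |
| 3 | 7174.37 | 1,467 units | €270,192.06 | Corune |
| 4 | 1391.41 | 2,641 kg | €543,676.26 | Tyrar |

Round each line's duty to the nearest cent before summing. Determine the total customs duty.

Line 1 (5953.50, Merador, 2,159 liters, €361,762.04):
Base rate for 5953.50 is 22.5%.
Duty = €361,762.04 × 22.5% = €81,396.46.
Line 2 (6746.82, Corune, 301 kg, €48,304.48):
Base rate for 6746.82 is €3.83/kg.
Origin Corune qualifies under the Ilara–Corune agreement and 6746.82 is covered: preferential rate Free applies instead.
The additional-duty order on 6746.82 targets Merador, not Corune; it does not apply.
Duty = €48,304.48 × 0% = €0.00.
Line 3 (7174.37, Corune, 1,467 units, €270,192.06):
Base rate for 7174.37 is 15%.
Origin Corune qualifies under the Ilara–Corune agreement and 7174.37 is covered: preferential rate 11.5% applies instead.
Duty = €270,192.06 × 11.5% = €31,072.09.
Line 4 (1391.41, Tyrar, 2,641 kg, €543,676.26):
Base rate for 1391.41 is €0.53/kg.
The additional-duty order on 1391.41 targets Merador, not Tyrar; it does not apply.
Duty = 2,641 × €0.53 = €1,399.73.
Total = €81,396.46 + €0.00 + €31,072.09 + €1,399.73 = €113,868.28.

€113,868.28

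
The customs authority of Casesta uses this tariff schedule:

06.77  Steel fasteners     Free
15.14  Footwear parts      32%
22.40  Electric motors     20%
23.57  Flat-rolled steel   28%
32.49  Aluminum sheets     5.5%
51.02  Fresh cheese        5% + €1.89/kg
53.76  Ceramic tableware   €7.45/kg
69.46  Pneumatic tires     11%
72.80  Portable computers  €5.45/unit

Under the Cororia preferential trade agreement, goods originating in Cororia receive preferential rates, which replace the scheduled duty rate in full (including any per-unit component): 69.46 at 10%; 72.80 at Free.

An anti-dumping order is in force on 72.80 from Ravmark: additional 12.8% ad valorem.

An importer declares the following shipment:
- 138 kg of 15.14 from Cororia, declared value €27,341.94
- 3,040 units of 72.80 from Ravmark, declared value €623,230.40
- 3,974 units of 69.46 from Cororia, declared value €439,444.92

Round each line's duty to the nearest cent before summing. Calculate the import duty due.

Line 1 (15.14, Cororia, 138 kg, €27,341.94):
Base rate for 15.14 is 32%.
Origin Cororia is the FTA partner but 15.14 is not on the preference list; base rate stands.
Duty = €27,341.94 × 32% = €8,749.42.
Line 2 (72.80, Ravmark, 3,040 units, €623,230.40):
Base rate for 72.80 is €5.45/unit.
72.80 has an FTA preferential rate, but origin Ravmark is not Cororia; base rate stands.
Additional duty on 72.80 from Ravmark: +12.8% ad valorem. Applied ad valorem rate = 12.8%.
Duty = €623,230.40 × 12.8% + 3,040 × €5.45 = €96,341.49.
Line 3 (69.46, Cororia, 3,974 units, €439,444.92):
Base rate for 69.46 is 11%.
Origin Cororia qualifies under the Casesta–Cororia agreement and 69.46 is covered: preferential rate 10% applies instead.
Duty = €439,444.92 × 10% = €43,944.49.
Total = €8,749.42 + €96,341.49 + €43,944.49 = €149,035.40.

€149,035.40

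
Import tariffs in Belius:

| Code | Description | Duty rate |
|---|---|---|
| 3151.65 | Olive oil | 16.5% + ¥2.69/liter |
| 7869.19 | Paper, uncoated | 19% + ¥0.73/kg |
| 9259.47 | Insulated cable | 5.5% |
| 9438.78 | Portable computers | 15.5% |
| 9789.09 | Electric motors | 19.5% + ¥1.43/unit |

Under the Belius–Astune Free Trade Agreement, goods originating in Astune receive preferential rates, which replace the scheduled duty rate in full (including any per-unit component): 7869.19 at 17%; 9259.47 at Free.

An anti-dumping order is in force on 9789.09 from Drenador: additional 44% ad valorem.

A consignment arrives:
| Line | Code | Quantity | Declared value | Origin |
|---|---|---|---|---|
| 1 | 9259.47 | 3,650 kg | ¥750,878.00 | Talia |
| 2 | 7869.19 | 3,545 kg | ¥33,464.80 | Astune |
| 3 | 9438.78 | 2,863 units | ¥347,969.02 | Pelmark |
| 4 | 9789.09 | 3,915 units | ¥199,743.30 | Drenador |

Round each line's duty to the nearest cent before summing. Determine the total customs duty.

¥233,357.96

Line 1 (9259.47, Talia, 3,650 kg, ¥750,878.00):
Base rate for 9259.47 is 5.5%.
9259.47 has an FTA preferential rate, but origin Talia is not Astune; base rate stands.
Duty = ¥750,878.00 × 5.5% = ¥41,298.29.
Line 2 (7869.19, Astune, 3,545 kg, ¥33,464.80):
Base rate for 7869.19 is 19% + ¥0.73/kg.
Origin Astune qualifies under the Belius–Astune agreement and 7869.19 is covered: preferential rate 17% applies instead.
Duty = ¥33,464.80 × 17% = ¥5,689.02.
Line 3 (9438.78, Pelmark, 2,863 units, ¥347,969.02):
Base rate for 9438.78 is 15.5%.
Duty = ¥347,969.02 × 15.5% = ¥53,935.20.
Line 4 (9789.09, Drenador, 3,915 units, ¥199,743.30):
Base rate for 9789.09 is 19.5% + ¥1.43/unit.
Additional duty on 9789.09 from Drenador: +44%. Applied ad valorem rate: 19.5% + 44% = 63.5%.
Duty = ¥199,743.30 × 63.5% + 3,915 × ¥1.43 = ¥132,435.45.
Total = ¥41,298.29 + ¥5,689.02 + ¥53,935.20 + ¥132,435.45 = ¥233,357.96.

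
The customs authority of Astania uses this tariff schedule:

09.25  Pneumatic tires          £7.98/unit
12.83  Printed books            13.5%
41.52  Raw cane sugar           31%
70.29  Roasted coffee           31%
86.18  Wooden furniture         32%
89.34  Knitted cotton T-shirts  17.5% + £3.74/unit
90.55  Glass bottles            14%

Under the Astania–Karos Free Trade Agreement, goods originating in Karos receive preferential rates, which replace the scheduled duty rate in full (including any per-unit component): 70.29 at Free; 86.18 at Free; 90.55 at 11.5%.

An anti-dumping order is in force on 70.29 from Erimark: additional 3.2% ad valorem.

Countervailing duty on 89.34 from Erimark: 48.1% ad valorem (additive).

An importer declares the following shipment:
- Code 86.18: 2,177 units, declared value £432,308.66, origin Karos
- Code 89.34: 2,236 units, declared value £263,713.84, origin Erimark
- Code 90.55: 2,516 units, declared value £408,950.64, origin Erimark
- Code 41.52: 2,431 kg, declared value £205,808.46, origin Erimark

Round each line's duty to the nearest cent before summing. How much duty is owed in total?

Line 1 (86.18, Karos, 2,177 units, £432,308.66):
Base rate for 86.18 is 32%.
Origin Karos qualifies under the Astania–Karos agreement and 86.18 is covered: preferential rate Free applies instead.
Duty = £432,308.66 × 0% = £0.00.
Line 2 (89.34, Erimark, 2,236 units, £263,713.84):
Base rate for 89.34 is 17.5% + £3.74/unit.
Additional duty on 89.34 from Erimark: +48.1%. Applied ad valorem rate: 17.5% + 48.1% = 65.6%.
Duty = £263,713.84 × 65.6% + 2,236 × £3.74 = £181,358.92.
Line 3 (90.55, Erimark, 2,516 units, £408,950.64):
Base rate for 90.55 is 14%.
90.55 has an FTA preferential rate, but origin Erimark is not Karos; base rate stands.
Duty = £408,950.64 × 14% = £57,253.09.
Line 4 (41.52, Erimark, 2,431 kg, £205,808.46):
Base rate for 41.52 is 31%.
Duty = £205,808.46 × 31% = £63,800.62.
Total = £0.00 + £181,358.92 + £57,253.09 + £63,800.62 = £302,412.63.

£302,412.63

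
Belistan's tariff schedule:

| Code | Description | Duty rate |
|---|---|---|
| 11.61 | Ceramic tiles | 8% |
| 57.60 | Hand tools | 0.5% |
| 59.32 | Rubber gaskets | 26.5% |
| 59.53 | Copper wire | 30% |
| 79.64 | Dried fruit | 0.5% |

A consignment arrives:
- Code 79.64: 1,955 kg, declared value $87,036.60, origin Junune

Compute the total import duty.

$435.18

Line 1 (79.64, Junune, 1,955 kg, $87,036.60):
Base rate for 79.64 is 0.5%.
Duty = $87,036.60 × 0.5% = $435.18.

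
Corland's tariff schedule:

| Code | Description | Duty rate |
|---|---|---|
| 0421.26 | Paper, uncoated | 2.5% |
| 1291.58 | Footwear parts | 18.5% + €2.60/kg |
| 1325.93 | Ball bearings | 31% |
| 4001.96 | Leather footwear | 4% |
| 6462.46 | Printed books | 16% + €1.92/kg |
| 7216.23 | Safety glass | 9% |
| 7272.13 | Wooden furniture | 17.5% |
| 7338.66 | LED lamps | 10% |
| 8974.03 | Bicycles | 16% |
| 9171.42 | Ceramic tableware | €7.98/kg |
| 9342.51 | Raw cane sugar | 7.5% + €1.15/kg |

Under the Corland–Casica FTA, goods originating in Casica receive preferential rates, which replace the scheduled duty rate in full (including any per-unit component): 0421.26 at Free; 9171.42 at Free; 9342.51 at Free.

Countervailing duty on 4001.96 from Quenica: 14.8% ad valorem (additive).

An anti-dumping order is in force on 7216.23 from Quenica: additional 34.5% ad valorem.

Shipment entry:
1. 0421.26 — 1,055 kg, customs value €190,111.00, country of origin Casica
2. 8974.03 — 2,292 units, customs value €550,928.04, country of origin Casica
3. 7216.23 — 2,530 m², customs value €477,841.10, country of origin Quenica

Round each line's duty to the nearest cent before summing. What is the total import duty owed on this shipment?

Line 1 (0421.26, Casica, 1,055 kg, €190,111.00):
Base rate for 0421.26 is 2.5%.
Origin Casica qualifies under the Corland–Casica agreement and 0421.26 is covered: preferential rate Free applies instead.
Duty = €190,111.00 × 0% = €0.00.
Line 2 (8974.03, Casica, 2,292 units, €550,928.04):
Base rate for 8974.03 is 16%.
Origin Casica is the FTA partner but 8974.03 is not on the preference list; base rate stands.
Duty = €550,928.04 × 16% = €88,148.49.
Line 3 (7216.23, Quenica, 2,530 m², €477,841.10):
Base rate for 7216.23 is 9%.
Additional duty on 7216.23 from Quenica: +34.5%. Applied ad valorem rate: 9% + 34.5% = 43.5%.
Duty = €477,841.10 × 43.5% = €207,860.88.
Total = €0.00 + €88,148.49 + €207,860.88 = €296,009.37.

€296,009.37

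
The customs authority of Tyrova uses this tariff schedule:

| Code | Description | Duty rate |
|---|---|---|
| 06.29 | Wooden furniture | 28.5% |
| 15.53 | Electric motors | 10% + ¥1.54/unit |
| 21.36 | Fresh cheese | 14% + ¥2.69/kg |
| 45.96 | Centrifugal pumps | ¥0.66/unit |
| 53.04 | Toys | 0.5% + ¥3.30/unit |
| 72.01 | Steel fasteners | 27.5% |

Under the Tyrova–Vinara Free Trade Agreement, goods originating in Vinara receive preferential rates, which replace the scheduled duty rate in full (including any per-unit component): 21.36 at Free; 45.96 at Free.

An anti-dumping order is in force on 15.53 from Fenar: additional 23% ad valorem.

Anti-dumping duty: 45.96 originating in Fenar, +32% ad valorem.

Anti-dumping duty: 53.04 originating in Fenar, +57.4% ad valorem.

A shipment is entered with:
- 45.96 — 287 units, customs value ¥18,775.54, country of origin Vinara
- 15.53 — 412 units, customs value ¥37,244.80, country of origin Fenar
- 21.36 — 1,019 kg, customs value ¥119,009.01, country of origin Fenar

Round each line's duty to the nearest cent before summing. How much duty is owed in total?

Line 1 (45.96, Vinara, 287 units, ¥18,775.54):
Base rate for 45.96 is ¥0.66/unit.
Origin Vinara qualifies under the Tyrova–Vinara agreement and 45.96 is covered: preferential rate Free applies instead.
The additional-duty order on 45.96 targets Fenar, not Vinara; it does not apply.
Duty = ¥18,775.54 × 0% = ¥0.00.
Line 2 (15.53, Fenar, 412 units, ¥37,244.80):
Base rate for 15.53 is 10% + ¥1.54/unit.
Additional duty on 15.53 from Fenar: +23%. Applied ad valorem rate: 10% + 23% = 33%.
Duty = ¥37,244.80 × 33% + 412 × ¥1.54 = ¥12,925.26.
Line 3 (21.36, Fenar, 1,019 kg, ¥119,009.01):
Base rate for 21.36 is 14% + ¥2.69/kg.
21.36 has an FTA preferential rate, but origin Fenar is not Vinara; base rate stands.
Duty = ¥119,009.01 × 14% + 1,019 × ¥2.69 = ¥19,402.37.
Total = ¥0.00 + ¥12,925.26 + ¥19,402.37 = ¥32,327.63.

¥32,327.63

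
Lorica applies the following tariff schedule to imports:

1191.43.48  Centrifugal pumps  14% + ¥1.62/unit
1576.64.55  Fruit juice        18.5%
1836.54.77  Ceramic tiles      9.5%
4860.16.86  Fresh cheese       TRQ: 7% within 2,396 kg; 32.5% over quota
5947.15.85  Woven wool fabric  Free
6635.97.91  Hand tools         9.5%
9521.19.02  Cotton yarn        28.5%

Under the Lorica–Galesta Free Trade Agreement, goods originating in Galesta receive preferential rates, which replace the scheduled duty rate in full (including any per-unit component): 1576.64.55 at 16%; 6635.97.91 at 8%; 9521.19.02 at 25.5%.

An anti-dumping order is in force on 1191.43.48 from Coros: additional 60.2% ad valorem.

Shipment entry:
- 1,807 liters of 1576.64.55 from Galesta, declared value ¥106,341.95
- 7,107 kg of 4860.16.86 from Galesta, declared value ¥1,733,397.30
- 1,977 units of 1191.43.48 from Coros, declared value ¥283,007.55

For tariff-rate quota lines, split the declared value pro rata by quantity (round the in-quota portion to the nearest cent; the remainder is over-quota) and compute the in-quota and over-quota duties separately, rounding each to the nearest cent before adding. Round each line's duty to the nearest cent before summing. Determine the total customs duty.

¥644,545.15

Line 1 (1576.64.55, Galesta, 1,807 liters, ¥106,341.95):
Base rate for 1576.64.55 is 18.5%.
Origin Galesta qualifies under the Lorica–Galesta agreement and 1576.64.55 is covered: preferential rate 16% applies instead.
Duty = ¥106,341.95 × 16% = ¥17,014.71.
Line 2 (4860.16.86, Galesta, 7,107 kg, ¥1,733,397.30):
Code 4860.16.86 is under a tariff-rate quota (threshold 2,396 kg). In-quota: 2,396 kg at 7%; over-quota: 4,711 kg at 32.5%.
Pro-rata value split: in-quota = ¥1,733,397.30 × 2,396/7,107 = ¥584,384.40; over-quota = ¥1,733,397.30 − ¥584,384.40 = ¥1,149,012.90.
In-quota duty = ¥584,384.40 × 7% = ¥40,906.91. Over-quota duty = ¥1,149,012.90 × 32.5% = ¥373,429.19.
Line duty = ¥40,906.91 + ¥373,429.19 = ¥414,336.10.
Line 3 (1191.43.48, Coros, 1,977 units, ¥283,007.55):
Base rate for 1191.43.48 is 14% + ¥1.62/unit.
Additional duty on 1191.43.48 from Coros: +60.2%. Applied ad valorem rate: 14% + 60.2% = 74.2%.
Duty = ¥283,007.55 × 74.2% + 1,977 × ¥1.62 = ¥213,194.34.
Total = ¥17,014.71 + ¥414,336.10 + ¥213,194.34 = ¥644,545.15.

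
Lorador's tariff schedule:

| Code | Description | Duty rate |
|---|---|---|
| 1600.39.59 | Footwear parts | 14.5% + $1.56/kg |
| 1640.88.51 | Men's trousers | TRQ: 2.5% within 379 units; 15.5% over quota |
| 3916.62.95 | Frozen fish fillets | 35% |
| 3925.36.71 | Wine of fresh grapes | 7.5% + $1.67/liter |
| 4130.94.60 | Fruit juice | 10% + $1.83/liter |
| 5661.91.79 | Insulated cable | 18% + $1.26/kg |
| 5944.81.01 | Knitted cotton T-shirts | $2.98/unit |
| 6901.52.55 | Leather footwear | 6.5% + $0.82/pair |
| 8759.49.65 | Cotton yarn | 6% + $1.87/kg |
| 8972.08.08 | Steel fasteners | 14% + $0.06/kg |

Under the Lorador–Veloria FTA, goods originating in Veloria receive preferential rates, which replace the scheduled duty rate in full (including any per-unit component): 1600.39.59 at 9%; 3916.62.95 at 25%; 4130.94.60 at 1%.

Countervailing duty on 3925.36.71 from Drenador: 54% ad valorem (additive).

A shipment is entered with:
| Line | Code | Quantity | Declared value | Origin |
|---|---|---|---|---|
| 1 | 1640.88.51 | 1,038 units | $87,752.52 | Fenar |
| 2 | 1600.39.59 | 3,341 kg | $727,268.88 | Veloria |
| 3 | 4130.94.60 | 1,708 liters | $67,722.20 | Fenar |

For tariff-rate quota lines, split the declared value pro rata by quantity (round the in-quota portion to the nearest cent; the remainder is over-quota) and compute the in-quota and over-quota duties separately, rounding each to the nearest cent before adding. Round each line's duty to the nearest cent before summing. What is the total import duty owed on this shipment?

Line 1 (1640.88.51, Fenar, 1,038 units, $87,752.52):
Code 1640.88.51 is under a tariff-rate quota (threshold 379 units). In-quota: 379 units at 2.5%; over-quota: 659 units at 15.5%.
Pro-rata value split: in-quota = $87,752.52 × 379/1,038 = $32,040.66; over-quota = $87,752.52 − $32,040.66 = $55,711.86.
In-quota duty = $32,040.66 × 2.5% = $801.02. Over-quota duty = $55,711.86 × 15.5% = $8,635.34.
Line duty = $801.02 + $8,635.34 = $9,436.36.
Line 2 (1600.39.59, Veloria, 3,341 kg, $727,268.88):
Base rate for 1600.39.59 is 14.5% + $1.56/kg.
Origin Veloria qualifies under the Lorador–Veloria agreement and 1600.39.59 is covered: preferential rate 9% applies instead.
Duty = $727,268.88 × 9% = $65,454.20.
Line 3 (4130.94.60, Fenar, 1,708 liters, $67,722.20):
Base rate for 4130.94.60 is 10% + $1.83/liter.
4130.94.60 has an FTA preferential rate, but origin Fenar is not Veloria; base rate stands.
Duty = $67,722.20 × 10% + 1,708 × $1.83 = $9,897.86.
Total = $9,436.36 + $65,454.20 + $9,897.86 = $84,788.42.

$84,788.42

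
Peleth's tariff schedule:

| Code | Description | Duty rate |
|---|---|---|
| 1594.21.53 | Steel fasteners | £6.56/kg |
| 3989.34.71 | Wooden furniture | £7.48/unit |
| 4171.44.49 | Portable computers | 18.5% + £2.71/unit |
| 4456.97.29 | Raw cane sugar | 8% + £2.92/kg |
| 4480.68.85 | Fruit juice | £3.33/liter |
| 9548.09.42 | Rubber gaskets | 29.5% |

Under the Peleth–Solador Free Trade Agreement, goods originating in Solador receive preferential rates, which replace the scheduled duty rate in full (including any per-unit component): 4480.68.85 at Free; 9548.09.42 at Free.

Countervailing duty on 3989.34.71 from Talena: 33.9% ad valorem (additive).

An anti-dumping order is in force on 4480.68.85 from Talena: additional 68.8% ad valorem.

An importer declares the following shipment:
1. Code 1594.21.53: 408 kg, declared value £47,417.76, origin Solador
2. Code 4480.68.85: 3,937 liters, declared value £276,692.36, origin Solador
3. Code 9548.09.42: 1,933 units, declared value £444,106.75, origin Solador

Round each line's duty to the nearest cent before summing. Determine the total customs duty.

£2,676.48

Line 1 (1594.21.53, Solador, 408 kg, £47,417.76):
Base rate for 1594.21.53 is £6.56/kg.
Origin Solador is the FTA partner but 1594.21.53 is not on the preference list; base rate stands.
Duty = 408 × £6.56 = £2,676.48.
Line 2 (4480.68.85, Solador, 3,937 liters, £276,692.36):
Base rate for 4480.68.85 is £3.33/liter.
Origin Solador qualifies under the Peleth–Solador agreement and 4480.68.85 is covered: preferential rate Free applies instead.
The additional-duty order on 4480.68.85 targets Talena, not Solador; it does not apply.
Duty = £276,692.36 × 0% = £0.00.
Line 3 (9548.09.42, Solador, 1,933 units, £444,106.75):
Base rate for 9548.09.42 is 29.5%.
Origin Solador qualifies under the Peleth–Solador agreement and 9548.09.42 is covered: preferential rate Free applies instead.
Duty = £444,106.75 × 0% = £0.00.
Total = £2,676.48 + £0.00 + £0.00 = £2,676.48.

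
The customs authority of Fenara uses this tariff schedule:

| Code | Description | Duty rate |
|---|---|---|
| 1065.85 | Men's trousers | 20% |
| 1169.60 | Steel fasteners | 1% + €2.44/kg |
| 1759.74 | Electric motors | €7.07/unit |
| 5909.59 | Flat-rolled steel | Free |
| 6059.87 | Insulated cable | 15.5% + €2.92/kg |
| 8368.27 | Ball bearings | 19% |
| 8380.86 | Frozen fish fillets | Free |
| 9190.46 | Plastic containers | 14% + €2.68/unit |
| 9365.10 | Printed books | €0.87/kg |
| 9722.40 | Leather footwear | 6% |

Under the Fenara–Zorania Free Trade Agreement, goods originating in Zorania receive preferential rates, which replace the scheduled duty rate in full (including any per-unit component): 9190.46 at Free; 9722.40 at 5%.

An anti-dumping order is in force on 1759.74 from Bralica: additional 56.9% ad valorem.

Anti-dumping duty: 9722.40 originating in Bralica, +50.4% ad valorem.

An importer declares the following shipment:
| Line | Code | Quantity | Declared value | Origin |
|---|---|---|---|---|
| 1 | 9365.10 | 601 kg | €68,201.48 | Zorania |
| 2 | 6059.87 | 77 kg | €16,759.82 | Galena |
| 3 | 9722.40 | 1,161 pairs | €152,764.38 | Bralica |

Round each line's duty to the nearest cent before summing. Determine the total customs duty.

€89,504.59

Line 1 (9365.10, Zorania, 601 kg, €68,201.48):
Base rate for 9365.10 is €0.87/kg.
Origin Zorania is the FTA partner but 9365.10 is not on the preference list; base rate stands.
Duty = 601 × €0.87 = €522.87.
Line 2 (6059.87, Galena, 77 kg, €16,759.82):
Base rate for 6059.87 is 15.5% + €2.92/kg.
Duty = €16,759.82 × 15.5% + 77 × €2.92 = €2,822.61.
Line 3 (9722.40, Bralica, 1,161 pairs, €152,764.38):
Base rate for 9722.40 is 6%.
9722.40 has an FTA preferential rate, but origin Bralica is not Zorania; base rate stands.
Additional duty on 9722.40 from Bralica: +50.4%. Applied ad valorem rate: 6% + 50.4% = 56.4%.
Duty = €152,764.38 × 56.4% = €86,159.11.
Total = €522.87 + €2,822.61 + €86,159.11 = €89,504.59.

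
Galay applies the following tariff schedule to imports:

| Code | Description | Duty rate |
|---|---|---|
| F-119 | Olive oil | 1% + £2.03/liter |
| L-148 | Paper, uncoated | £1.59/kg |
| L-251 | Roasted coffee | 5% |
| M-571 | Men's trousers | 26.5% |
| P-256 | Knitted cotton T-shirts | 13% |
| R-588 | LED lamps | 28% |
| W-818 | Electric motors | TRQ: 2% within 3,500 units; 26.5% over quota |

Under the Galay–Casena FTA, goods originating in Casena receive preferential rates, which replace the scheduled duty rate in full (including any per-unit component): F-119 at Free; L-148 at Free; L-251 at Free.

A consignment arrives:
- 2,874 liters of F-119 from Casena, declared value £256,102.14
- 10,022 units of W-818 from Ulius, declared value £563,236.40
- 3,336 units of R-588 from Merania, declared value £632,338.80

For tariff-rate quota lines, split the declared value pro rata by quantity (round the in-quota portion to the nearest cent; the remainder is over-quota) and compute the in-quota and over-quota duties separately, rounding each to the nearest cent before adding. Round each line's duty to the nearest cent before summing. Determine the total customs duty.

£278,121.01

Line 1 (F-119, Casena, 2,874 liters, £256,102.14):
Base rate for F-119 is 1% + £2.03/liter.
Origin Casena qualifies under the Galay–Casena agreement and F-119 is covered: preferential rate Free applies instead.
Duty = £256,102.14 × 0% = £0.00.
Line 2 (W-818, Ulius, 10,022 units, £563,236.40):
Code W-818 is under a tariff-rate quota (threshold 3,500 units). In-quota: 3,500 units at 2%; over-quota: 6,522 units at 26.5%.
Pro-rata value split: in-quota = £563,236.40 × 3,500/10,022 = £196,700.00; over-quota = £563,236.40 − £196,700.00 = £366,536.40.
In-quota duty = £196,700.00 × 2% = £3,934.00. Over-quota duty = £366,536.40 × 26.5% = £97,132.15.
Line duty = £3,934.00 + £97,132.15 = £101,066.15.
Line 3 (R-588, Merania, 3,336 units, £632,338.80):
Base rate for R-588 is 28%.
Duty = £632,338.80 × 28% = £177,054.86.
Total = £0.00 + £101,066.15 + £177,054.86 = £278,121.01.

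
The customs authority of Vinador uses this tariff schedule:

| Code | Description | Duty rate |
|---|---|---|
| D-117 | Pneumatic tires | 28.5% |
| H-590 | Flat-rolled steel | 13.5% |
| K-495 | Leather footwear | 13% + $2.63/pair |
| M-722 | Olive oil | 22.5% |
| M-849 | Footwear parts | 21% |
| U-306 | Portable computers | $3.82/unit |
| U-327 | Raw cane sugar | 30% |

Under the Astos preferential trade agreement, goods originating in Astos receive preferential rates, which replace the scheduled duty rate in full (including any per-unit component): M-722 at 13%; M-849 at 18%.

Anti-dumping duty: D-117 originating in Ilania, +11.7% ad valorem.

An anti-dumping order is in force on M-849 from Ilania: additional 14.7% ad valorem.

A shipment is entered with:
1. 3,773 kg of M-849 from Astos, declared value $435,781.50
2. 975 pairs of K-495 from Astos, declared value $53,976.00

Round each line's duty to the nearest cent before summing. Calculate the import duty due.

Line 1 (M-849, Astos, 3,773 kg, $435,781.50):
Base rate for M-849 is 21%.
Origin Astos qualifies under the Vinador–Astos agreement and M-849 is covered: preferential rate 18% applies instead.
The additional-duty order on M-849 targets Ilania, not Astos; it does not apply.
Duty = $435,781.50 × 18% = $78,440.67.
Line 2 (K-495, Astos, 975 pairs, $53,976.00):
Base rate for K-495 is 13% + $2.63/pair.
Origin Astos is the FTA partner but K-495 is not on the preference list; base rate stands.
Duty = $53,976.00 × 13% + 975 × $2.63 = $9,581.13.
Total = $78,440.67 + $9,581.13 = $88,021.80.

$88,021.80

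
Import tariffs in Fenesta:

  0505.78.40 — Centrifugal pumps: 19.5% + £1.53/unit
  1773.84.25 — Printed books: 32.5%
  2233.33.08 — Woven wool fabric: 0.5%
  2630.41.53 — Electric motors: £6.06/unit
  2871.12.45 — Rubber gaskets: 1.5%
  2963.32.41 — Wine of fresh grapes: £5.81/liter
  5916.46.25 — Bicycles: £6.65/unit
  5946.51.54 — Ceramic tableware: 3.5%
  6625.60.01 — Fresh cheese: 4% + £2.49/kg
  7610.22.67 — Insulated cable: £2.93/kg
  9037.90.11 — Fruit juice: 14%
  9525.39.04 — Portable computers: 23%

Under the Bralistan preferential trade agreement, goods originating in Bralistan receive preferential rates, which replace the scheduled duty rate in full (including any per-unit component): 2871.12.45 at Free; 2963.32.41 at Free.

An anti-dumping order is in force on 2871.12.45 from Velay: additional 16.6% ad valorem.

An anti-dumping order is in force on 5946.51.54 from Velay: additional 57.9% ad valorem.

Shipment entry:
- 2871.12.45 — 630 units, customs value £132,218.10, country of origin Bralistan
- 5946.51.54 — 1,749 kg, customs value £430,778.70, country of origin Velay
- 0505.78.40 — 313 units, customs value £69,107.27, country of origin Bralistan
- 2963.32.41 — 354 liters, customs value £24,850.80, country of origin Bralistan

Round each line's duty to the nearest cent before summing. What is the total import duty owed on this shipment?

Line 1 (2871.12.45, Bralistan, 630 units, £132,218.10):
Base rate for 2871.12.45 is 1.5%.
Origin Bralistan qualifies under the Fenesta–Bralistan agreement and 2871.12.45 is covered: preferential rate Free applies instead.
The additional-duty order on 2871.12.45 targets Velay, not Bralistan; it does not apply.
Duty = £132,218.10 × 0% = £0.00.
Line 2 (5946.51.54, Velay, 1,749 kg, £430,778.70):
Base rate for 5946.51.54 is 3.5%.
Additional duty on 5946.51.54 from Velay: +57.9%. Applied ad valorem rate: 3.5% + 57.9% = 61.4%.
Duty = £430,778.70 × 61.4% = £264,498.12.
Line 3 (0505.78.40, Bralistan, 313 units, £69,107.27):
Base rate for 0505.78.40 is 19.5% + £1.53/unit.
Origin Bralistan is the FTA partner but 0505.78.40 is not on the preference list; base rate stands.
Duty = £69,107.27 × 19.5% + 313 × £1.53 = £13,954.81.
Line 4 (2963.32.41, Bralistan, 354 liters, £24,850.80):
Base rate for 2963.32.41 is £5.81/liter.
Origin Bralistan qualifies under the Fenesta–Bralistan agreement and 2963.32.41 is covered: preferential rate Free applies instead.
Duty = £24,850.80 × 0% = £0.00.
Total = £0.00 + £264,498.12 + £13,954.81 + £0.00 = £278,452.93.

£278,452.93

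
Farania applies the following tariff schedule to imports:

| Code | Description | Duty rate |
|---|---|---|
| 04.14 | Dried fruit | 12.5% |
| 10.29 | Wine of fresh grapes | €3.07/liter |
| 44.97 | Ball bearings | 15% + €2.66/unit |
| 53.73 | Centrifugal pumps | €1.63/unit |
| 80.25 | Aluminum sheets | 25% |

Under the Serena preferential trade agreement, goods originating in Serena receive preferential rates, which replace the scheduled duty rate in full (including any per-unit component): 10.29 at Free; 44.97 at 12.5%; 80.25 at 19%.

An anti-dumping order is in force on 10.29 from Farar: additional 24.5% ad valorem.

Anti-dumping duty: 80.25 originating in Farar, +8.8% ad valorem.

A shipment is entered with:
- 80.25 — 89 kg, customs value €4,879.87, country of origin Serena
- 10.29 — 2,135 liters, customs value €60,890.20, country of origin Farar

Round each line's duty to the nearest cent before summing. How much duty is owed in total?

Line 1 (80.25, Serena, 89 kg, €4,879.87):
Base rate for 80.25 is 25%.
Origin Serena qualifies under the Farania–Serena agreement and 80.25 is covered: preferential rate 19% applies instead.
The additional-duty order on 80.25 targets Farar, not Serena; it does not apply.
Duty = €4,879.87 × 19% = €927.18.
Line 2 (10.29, Farar, 2,135 liters, €60,890.20):
Base rate for 10.29 is €3.07/liter.
10.29 has an FTA preferential rate, but origin Farar is not Serena; base rate stands.
Additional duty on 10.29 from Farar: +24.5% ad valorem. Applied ad valorem rate = 24.5%.
Duty = €60,890.20 × 24.5% + 2,135 × €3.07 = €21,472.55.
Total = €927.18 + €21,472.55 = €22,399.73.

€22,399.73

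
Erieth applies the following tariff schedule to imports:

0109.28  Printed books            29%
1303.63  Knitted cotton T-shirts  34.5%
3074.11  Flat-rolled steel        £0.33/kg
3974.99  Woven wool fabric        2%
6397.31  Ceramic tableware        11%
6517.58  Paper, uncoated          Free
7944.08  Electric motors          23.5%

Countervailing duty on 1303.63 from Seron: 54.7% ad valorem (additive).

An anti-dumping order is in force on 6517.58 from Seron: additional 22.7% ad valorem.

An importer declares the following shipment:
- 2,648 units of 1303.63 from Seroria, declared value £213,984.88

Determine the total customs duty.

£73,824.78

Line 1 (1303.63, Seroria, 2,648 units, £213,984.88):
Base rate for 1303.63 is 34.5%.
The additional-duty order on 1303.63 targets Seron, not Seroria; it does not apply.
Duty = £213,984.88 × 34.5% = £73,824.78.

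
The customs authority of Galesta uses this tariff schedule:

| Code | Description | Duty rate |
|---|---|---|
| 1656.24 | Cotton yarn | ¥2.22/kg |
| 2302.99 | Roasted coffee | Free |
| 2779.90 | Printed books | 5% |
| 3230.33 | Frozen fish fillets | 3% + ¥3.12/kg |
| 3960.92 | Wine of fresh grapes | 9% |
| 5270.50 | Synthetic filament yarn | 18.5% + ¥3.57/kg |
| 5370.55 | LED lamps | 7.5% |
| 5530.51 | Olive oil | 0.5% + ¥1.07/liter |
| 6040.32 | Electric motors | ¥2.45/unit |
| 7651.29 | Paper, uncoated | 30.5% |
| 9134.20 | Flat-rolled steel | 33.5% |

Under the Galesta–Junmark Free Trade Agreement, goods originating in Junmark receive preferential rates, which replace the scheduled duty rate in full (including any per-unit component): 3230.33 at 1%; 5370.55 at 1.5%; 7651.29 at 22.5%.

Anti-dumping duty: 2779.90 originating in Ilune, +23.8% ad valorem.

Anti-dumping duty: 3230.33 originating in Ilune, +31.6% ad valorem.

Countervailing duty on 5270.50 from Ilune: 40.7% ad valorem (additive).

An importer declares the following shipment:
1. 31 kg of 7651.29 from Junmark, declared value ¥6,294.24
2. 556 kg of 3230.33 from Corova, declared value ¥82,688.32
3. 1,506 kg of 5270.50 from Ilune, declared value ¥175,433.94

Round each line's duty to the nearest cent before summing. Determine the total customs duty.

¥114,864.88

Line 1 (7651.29, Junmark, 31 kg, ¥6,294.24):
Base rate for 7651.29 is 30.5%.
Origin Junmark qualifies under the Galesta–Junmark agreement and 7651.29 is covered: preferential rate 22.5% applies instead.
Duty = ¥6,294.24 × 22.5% = ¥1,416.20.
Line 2 (3230.33, Corova, 556 kg, ¥82,688.32):
Base rate for 3230.33 is 3% + ¥3.12/kg.
3230.33 has an FTA preferential rate, but origin Corova is not Junmark; base rate stands.
The additional-duty order on 3230.33 targets Ilune, not Corova; it does not apply.
Duty = ¥82,688.32 × 3% + 556 × ¥3.12 = ¥4,215.37.
Line 3 (5270.50, Ilune, 1,506 kg, ¥175,433.94):
Base rate for 5270.50 is 18.5% + ¥3.57/kg.
Additional duty on 5270.50 from Ilune: +40.7%. Applied ad valorem rate: 18.5% + 40.7% = 59.2%.
Duty = ¥175,433.94 × 59.2% + 1,506 × ¥3.57 = ¥109,233.31.
Total = ¥1,416.20 + ¥4,215.37 + ¥109,233.31 = ¥114,864.88.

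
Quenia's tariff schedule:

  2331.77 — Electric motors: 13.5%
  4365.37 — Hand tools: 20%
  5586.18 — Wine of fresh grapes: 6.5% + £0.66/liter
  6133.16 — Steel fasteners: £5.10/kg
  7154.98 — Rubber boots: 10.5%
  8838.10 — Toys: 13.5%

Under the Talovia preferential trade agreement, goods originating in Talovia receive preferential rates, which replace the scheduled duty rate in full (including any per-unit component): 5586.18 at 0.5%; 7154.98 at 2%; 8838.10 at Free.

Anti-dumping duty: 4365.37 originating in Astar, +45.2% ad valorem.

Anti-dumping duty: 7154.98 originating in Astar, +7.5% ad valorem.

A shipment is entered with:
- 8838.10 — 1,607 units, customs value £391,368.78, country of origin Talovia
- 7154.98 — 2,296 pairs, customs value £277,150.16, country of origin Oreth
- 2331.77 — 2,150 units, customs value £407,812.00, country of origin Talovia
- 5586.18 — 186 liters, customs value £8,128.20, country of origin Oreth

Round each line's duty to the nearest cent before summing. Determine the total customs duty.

£84,806.48

Line 1 (8838.10, Talovia, 1,607 units, £391,368.78):
Base rate for 8838.10 is 13.5%.
Origin Talovia qualifies under the Quenia–Talovia agreement and 8838.10 is covered: preferential rate Free applies instead.
Duty = £391,368.78 × 0% = £0.00.
Line 2 (7154.98, Oreth, 2,296 pairs, £277,150.16):
Base rate for 7154.98 is 10.5%.
7154.98 has an FTA preferential rate, but origin Oreth is not Talovia; base rate stands.
The additional-duty order on 7154.98 targets Astar, not Oreth; it does not apply.
Duty = £277,150.16 × 10.5% = £29,100.77.
Line 3 (2331.77, Talovia, 2,150 units, £407,812.00):
Base rate for 2331.77 is 13.5%.
Origin Talovia is the FTA partner but 2331.77 is not on the preference list; base rate stands.
Duty = £407,812.00 × 13.5% = £55,054.62.
Line 4 (5586.18, Oreth, 186 liters, £8,128.20):
Base rate for 5586.18 is 6.5% + £0.66/liter.
5586.18 has an FTA preferential rate, but origin Oreth is not Talovia; base rate stands.
Duty = £8,128.20 × 6.5% + 186 × £0.66 = £651.09.
Total = £0.00 + £29,100.77 + £55,054.62 + £651.09 = £84,806.48.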